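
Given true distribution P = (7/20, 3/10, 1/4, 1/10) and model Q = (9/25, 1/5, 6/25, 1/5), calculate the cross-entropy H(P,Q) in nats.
1.3581 nats

Cross-entropy: H(P,Q) = -Σ p(x) log q(x)

Alternatively: H(P,Q) = H(P) + D_KL(P||Q)
H(P) = 1.3055 nats
D_KL(P||Q) = 0.0527 nats

H(P,Q) = 1.3055 + 0.0527 = 1.3581 nats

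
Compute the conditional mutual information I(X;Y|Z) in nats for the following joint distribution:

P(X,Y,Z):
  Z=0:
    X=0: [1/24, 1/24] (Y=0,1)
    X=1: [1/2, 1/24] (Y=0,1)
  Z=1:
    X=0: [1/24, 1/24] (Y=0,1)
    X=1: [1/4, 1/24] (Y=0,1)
0.0620 nats

Conditional mutual information: I(X;Y|Z) = H(X|Z) + H(Y|Z) - H(X,Y|Z)

H(Z) = 0.6616
H(X,Z) = 1.1056 → H(X|Z) = 0.4441
H(Y,Z) = 1.1056 → H(Y|Z) = 0.4441
H(X,Y,Z) = 1.4877 → H(X,Y|Z) = 0.8261

I(X;Y|Z) = 0.4441 + 0.4441 - 0.8261 = 0.0620 nats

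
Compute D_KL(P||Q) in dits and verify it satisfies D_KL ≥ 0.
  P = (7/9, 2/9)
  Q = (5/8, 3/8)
0.0234 dits

KL divergence satisfies the Gibbs inequality: D_KL(P||Q) ≥ 0 for all distributions P, Q.

D_KL(P||Q) = Σ p(x) log(p(x)/q(x))
Term by term:
  x=0: 7/9 × log_10[(7/9)/(5/8)] = 0.0739
  x=1: 2/9 × log_10[(2/9)/(3/8)] = -0.0505
D_KL(P||Q) = 0.0234 dits

D_KL(P||Q) = 0.0234 ≥ 0 ✓

This non-negativity is a fundamental property: relative entropy cannot be negative because it measures how different Q is from P.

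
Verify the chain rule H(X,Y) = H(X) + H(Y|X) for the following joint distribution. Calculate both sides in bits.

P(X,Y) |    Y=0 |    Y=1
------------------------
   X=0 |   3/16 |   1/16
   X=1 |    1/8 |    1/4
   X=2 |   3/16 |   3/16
H(X,Y) = 2.4835, H(X) = 1.5613, H(Y|X) = 0.9222 (all in bits)

Chain rule: H(X,Y) = H(X) + H(Y|X)

Left side — joint entropy directly:
H(X,Y) = -Σ p(x,y) log p(x,y) = 2.4835 bits

Right side — compute H(Y|X) from the conditional distributions:
P(X) = (1/4, 3/8, 3/8), so H(X) = 1.5613 bits
H(Y|X) = Σ_x P(X=x) · H(Y|X=x):
  P(Y|X=0) = (3/4, 1/4), H(Y|X=0) = 0.8113, weight P(X=0) = 1/4
  P(Y|X=1) = (1/3, 2/3), H(Y|X=1) = 0.9183, weight P(X=1) = 3/8
  P(Y|X=2) = (1/2, 1/2), H(Y|X=2) = 1.0000, weight P(X=2) = 3/8
H(Y|X) = 0.9222 bits

H(X) + H(Y|X) = 1.5613 + 0.9222 = 2.4835 bits

Both sides equal 2.4835 bits. ✓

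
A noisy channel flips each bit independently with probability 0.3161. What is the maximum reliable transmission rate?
0.0999 bits

For a binary symmetric channel (BSC) with error probability p:
Capacity C = 1 - H(p) bits per symbol

where H(p) = -p log₂(p) - (1-p) log₂(1-p) is the binary entropy function.

H(0.3161) = 0.9001 bits
C = 1 - 0.9001 = 0.0999 bits per symbol

This means we can reliably transmit up to 0.0999 bits of information per channel use.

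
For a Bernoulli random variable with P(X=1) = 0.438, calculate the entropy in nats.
0.6854 nats

The binary entropy function is:
H(p) = -p log(p) - (1-p) log(1-p)

H(0.438) = -0.438 × log_e(0.438) - 0.562 × log_e(0.562)
H(0.438) = 0.6854 nats

Note: Binary entropy is maximized at p=0.5 (H=1 bit) and minimized at p=0 or p=1 (H=0).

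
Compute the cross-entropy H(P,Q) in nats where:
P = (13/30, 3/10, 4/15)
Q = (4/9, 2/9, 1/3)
1.0956 nats

Cross-entropy: H(P,Q) = -Σ p(x) log q(x)

Alternatively: H(P,Q) = H(P) + D_KL(P||Q)
H(P) = 1.0760 nats
D_KL(P||Q) = 0.0196 nats

H(P,Q) = 1.0760 + 0.0196 = 1.0956 nats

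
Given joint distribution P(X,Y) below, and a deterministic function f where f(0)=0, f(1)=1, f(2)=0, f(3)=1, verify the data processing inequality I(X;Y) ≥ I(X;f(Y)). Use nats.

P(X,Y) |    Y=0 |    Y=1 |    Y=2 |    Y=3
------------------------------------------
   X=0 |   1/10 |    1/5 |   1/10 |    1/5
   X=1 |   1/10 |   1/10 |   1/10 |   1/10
I(X;Y) = 0.0138, I(X;f(Y)) = 0.0138, inequality holds: 0.0138 ≥ 0.0138

Data Processing Inequality: For any Markov chain X → Y → Z, we have I(X;Y) ≥ I(X;Z).

Here Z = f(Y) is a deterministic function of Y, forming X → Y → Z.

Original I(X;Y) = 0.0138 nats

After applying f:
P(X,Z) where Z=f(Y):
- P(X,Z=0) = P(X,Y=0) + P(X,Y=2)
- P(X,Z=1) = P(X,Y=1) + P(X,Y=3)

I(X;Z) = I(X;f(Y)) = 0.0138 nats

Verification: 0.0138 ≥ 0.0138 ✓

Information cannot be created by processing; the function f can only lose information about X.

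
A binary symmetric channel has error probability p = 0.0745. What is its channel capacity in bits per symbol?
0.6175 bits

For a binary symmetric channel (BSC) with error probability p:
Capacity C = 1 - H(p) bits per symbol

where H(p) = -p log₂(p) - (1-p) log₂(1-p) is the binary entropy function.

H(0.0745) = 0.3825 bits
C = 1 - 0.3825 = 0.6175 bits per symbol

This means we can reliably transmit up to 0.6175 bits of information per channel use.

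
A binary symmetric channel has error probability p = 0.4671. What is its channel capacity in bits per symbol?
0.0031 bits

For a binary symmetric channel (BSC) with error probability p:
Capacity C = 1 - H(p) bits per symbol

where H(p) = -p log₂(p) - (1-p) log₂(1-p) is the binary entropy function.

H(0.4671) = 0.9969 bits
C = 1 - 0.9969 = 0.0031 bits per symbol

This means we can reliably transmit up to 0.0031 bits of information per channel use.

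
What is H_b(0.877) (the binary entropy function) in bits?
0.5379 bits

The binary entropy function is:
H(p) = -p log(p) - (1-p) log(1-p)

H(0.877) = -0.877 × log_2(0.877) - 0.123 × log_2(0.123)
H(0.877) = 0.5379 bits

Note: Binary entropy is maximized at p=0.5 (H=1 bit) and minimized at p=0 or p=1 (H=0).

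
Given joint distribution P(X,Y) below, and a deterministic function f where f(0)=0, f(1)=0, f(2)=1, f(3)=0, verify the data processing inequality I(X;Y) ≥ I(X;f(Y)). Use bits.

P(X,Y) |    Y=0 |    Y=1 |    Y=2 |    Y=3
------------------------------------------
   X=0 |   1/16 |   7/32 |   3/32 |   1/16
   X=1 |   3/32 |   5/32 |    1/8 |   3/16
I(X;Y) = 0.0512, I(X;f(Y)) = 0.0001, inequality holds: 0.0512 ≥ 0.0001

Data Processing Inequality: For any Markov chain X → Y → Z, we have I(X;Y) ≥ I(X;Z).

Here Z = f(Y) is a deterministic function of Y, forming X → Y → Z.

Original I(X;Y) = 0.0512 bits

After applying f:
P(X,Z) where Z=f(Y):
- P(X,Z=0) = P(X,Y=0) + P(X,Y=1) + P(X,Y=3)
- P(X,Z=1) = P(X,Y=2)

I(X;Z) = I(X;f(Y)) = 0.0001 bits

Verification: 0.0512 ≥ 0.0001 ✓

Information cannot be created by processing; the function f can only lose information about X.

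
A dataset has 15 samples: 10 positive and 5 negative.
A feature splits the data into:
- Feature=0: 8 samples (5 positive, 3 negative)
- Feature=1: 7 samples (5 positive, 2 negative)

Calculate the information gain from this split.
0.0065 bits

Information Gain = H(Y) - H(Y|Feature)

Before split:
P(positive) = 10/15 = 0.6667
H(Y) = 0.9183 bits

After split:
Feature=0: H = 0.9544 bits (weight = 8/15)
Feature=1: H = 0.8631 bits (weight = 7/15)
H(Y|Feature) = (8/15)×0.9544 + (7/15)×0.8631 = 0.9118 bits

Information Gain = 0.9183 - 0.9118 = 0.0065 bits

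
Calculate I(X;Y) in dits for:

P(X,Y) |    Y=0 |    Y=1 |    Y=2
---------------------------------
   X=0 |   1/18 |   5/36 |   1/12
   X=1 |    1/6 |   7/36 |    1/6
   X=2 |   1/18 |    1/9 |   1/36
0.0095 dits

Mutual information: I(X;Y) = H(X) + H(Y) - H(X,Y)

Marginals:
P(X) = (5/18, 19/36, 7/36), H(X) = 0.4393 dits
P(Y) = (5/18, 4/9, 5/18), H(Y) = 0.4656 dits

Joint entropy: H(X,Y) = 0.8954 dits

I(X;Y) = 0.4393 + 0.4656 - 0.8954 = 0.0095 dits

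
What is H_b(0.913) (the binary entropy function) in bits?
0.4264 bits

The binary entropy function is:
H(p) = -p log(p) - (1-p) log(1-p)

H(0.913) = -0.913 × log_2(0.913) - 0.087 × log_2(0.087)
H(0.913) = 0.4264 bits

Note: Binary entropy is maximized at p=0.5 (H=1 bit) and minimized at p=0 or p=1 (H=0).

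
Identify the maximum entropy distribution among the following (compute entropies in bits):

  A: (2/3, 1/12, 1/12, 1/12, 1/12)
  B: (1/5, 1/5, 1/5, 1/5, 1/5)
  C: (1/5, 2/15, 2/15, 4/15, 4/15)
B

For a discrete distribution over n outcomes, entropy is maximized by the uniform distribution.

Computing entropies:
H(A) = 1.5850 bits
H(B) = 2.3219 bits
H(C) = 2.2566 bits

The uniform distribution (where all probabilities equal 1/5) achieves the maximum entropy of log_2(5) = 2.3219 bits.

Distribution B has the highest entropy.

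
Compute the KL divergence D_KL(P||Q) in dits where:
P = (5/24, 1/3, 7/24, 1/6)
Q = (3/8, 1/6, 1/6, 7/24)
0.0775 dits

KL divergence: D_KL(P||Q) = Σ p(x) log(p(x)/q(x))

Computing term by term:
  x=0: 5/24 × log_10[(5/24)/(3/8)] = 5/24 × -0.2553 = -0.0532
  x=1: 1/3 × log_10[(1/3)/(1/6)] = 1/3 × 0.3010 = 0.1003
  x=2: 7/24 × log_10[(7/24)/(1/6)] = 7/24 × 0.2430 = 0.0709
  x=3: 1/6 × log_10[(1/6)/(7/24)] = 1/6 × -0.2430 = -0.0405

D_KL(P||Q) = 0.0775 dits

Note: KL divergence is always non-negative and equals 0 iff P = Q.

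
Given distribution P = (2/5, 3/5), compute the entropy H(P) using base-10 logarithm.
0.2923 dits

Shannon entropy is H(X) = -Σ p(x) log p(x).

For P = (2/5, 3/5):
H = -2/5 × log_10(2/5) -3/5 × log_10(3/5)
H = 0.2923 dits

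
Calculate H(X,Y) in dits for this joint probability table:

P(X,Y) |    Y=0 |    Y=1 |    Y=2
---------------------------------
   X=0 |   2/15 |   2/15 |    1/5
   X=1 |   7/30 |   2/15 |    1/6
0.7670 dits

Joint entropy is H(X,Y) = -Σ_{x,y} p(x,y) log p(x,y).

Summing over all non-zero entries:
H(X,Y) = -[2/15·log_10(2/15) + 2/15·log_10(2/15) + 1/5·log_10(1/5) + 7/30·log_10(7/30) + 2/15·log_10(2/15) + 1/6·log_10(1/6)]
H(X,Y) = 0.7670 dits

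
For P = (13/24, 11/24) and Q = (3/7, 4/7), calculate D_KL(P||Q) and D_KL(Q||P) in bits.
D_KL(P||Q) = 0.0372, D_KL(Q||P) = 0.0370

KL divergence is not symmetric: D_KL(P||Q) ≠ D_KL(Q||P) in general.

D_KL(P||Q) = 0.0372 bits
D_KL(Q||P) = 0.0370 bits

No, they are not equal!

This asymmetry is why KL divergence is not a true distance metric.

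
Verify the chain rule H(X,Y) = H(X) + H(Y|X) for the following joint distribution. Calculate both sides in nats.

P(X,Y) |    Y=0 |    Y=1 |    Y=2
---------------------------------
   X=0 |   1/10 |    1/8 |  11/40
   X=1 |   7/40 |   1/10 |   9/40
H(X,Y) = 1.7161, H(X) = 0.6931, H(Y|X) = 1.0230 (all in nats)

Chain rule: H(X,Y) = H(X) + H(Y|X)

Left side — joint entropy directly:
H(X,Y) = -Σ p(x,y) log p(x,y) = 1.7161 nats

Right side — compute H(Y|X) from the conditional distributions:
P(X) = (1/2, 1/2), so H(X) = 0.6931 nats
H(Y|X) = Σ_x P(X=x) · H(Y|X=x):
  P(Y|X=0) = (1/5, 1/4, 11/20), H(Y|X=0) = 0.9973, weight P(X=0) = 1/2
  P(Y|X=1) = (7/20, 1/5, 9/20), H(Y|X=1) = 1.0487, weight P(X=1) = 1/2
H(Y|X) = 1.0230 nats

H(X) + H(Y|X) = 0.6931 + 1.0230 = 1.7161 nats

Both sides equal 1.7161 nats. ✓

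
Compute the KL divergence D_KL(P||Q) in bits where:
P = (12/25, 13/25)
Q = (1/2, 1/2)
0.0012 bits

KL divergence: D_KL(P||Q) = Σ p(x) log(p(x)/q(x))

Computing term by term:
  x=0: 12/25 × log_2[(12/25)/(1/2)] = 12/25 × -0.0589 = -0.0283
  x=1: 13/25 × log_2[(13/25)/(1/2)] = 13/25 × 0.0566 = 0.0294

D_KL(P||Q) = 0.0012 bits

Note: KL divergence is always non-negative and equals 0 iff P = Q.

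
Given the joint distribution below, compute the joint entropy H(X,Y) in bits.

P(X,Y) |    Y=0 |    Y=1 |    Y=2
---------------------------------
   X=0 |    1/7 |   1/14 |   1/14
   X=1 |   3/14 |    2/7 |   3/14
2.4138 bits

Joint entropy is H(X,Y) = -Σ_{x,y} p(x,y) log p(x,y).

Summing over all non-zero entries:
H(X,Y) = -[1/7·log_2(1/7) + 1/14·log_2(1/14) + 1/14·log_2(1/14) + 3/14·log_2(3/14) + 2/7·log_2(2/7) + 3/14·log_2(3/14)]
H(X,Y) = 2.4138 bits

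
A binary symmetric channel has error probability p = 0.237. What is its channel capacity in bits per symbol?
0.2100 bits

For a binary symmetric channel (BSC) with error probability p:
Capacity C = 1 - H(p) bits per symbol

where H(p) = -p log₂(p) - (1-p) log₂(1-p) is the binary entropy function.

H(0.237) = 0.7900 bits
C = 1 - 0.7900 = 0.2100 bits per symbol

This means we can reliably transmit up to 0.2100 bits of information per channel use.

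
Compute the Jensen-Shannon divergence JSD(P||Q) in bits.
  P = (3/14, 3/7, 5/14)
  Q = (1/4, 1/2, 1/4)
0.0098 bits

Jensen-Shannon divergence is:
JSD(P||Q) = 0.5 × D_KL(P||M) + 0.5 × D_KL(Q||M)
where M = 0.5 × (P + Q) is the mixture distribution.

M = 0.5 × (3/14, 3/7, 5/14) + 0.5 × (1/4, 1/2, 1/4) = (0.232143, 13/28, 0.303571)

D_KL(P||M) = 0.0095 bits
D_KL(Q||M) = 0.0102 bits

JSD(P||Q) = 0.5 × 0.0095 + 0.5 × 0.0102 = 0.0098 bits

Unlike KL divergence, JSD is symmetric and bounded: 0 ≤ JSD ≤ log(2).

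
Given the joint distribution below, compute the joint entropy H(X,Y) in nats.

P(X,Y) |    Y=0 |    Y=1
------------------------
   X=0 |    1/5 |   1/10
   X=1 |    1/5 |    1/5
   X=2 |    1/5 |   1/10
1.7481 nats

Joint entropy is H(X,Y) = -Σ_{x,y} p(x,y) log p(x,y).

Summing over all non-zero entries:
H(X,Y) = -[1/5·log_e(1/5) + 1/10·log_e(1/10) + 1/5·log_e(1/5) + 1/5·log_e(1/5) + 1/5·log_e(1/5) + 1/10·log_e(1/10)]
H(X,Y) = 1.7481 nats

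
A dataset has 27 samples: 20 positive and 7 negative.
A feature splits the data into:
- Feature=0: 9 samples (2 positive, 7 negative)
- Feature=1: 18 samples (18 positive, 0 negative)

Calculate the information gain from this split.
0.5709 bits

Information Gain = H(Y) - H(Y|Feature)

Before split:
P(positive) = 20/27 = 0.7407
H(Y) = 0.8256 bits

After split:
Feature=0: H = 0.7642 bits (weight = 9/27)
Feature=1: H = 0.0000 bits (weight = 18/27)
H(Y|Feature) = (9/27)×0.7642 + (18/27)×0.0000 = 0.2547 bits

Information Gain = 0.8256 - 0.2547 = 0.5709 bits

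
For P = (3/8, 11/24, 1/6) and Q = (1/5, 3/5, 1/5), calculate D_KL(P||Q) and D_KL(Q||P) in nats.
D_KL(P||Q) = 0.0819, D_KL(Q||P) = 0.0723

KL divergence is not symmetric: D_KL(P||Q) ≠ D_KL(Q||P) in general.

D_KL(P||Q) = 0.0819 nats
D_KL(Q||P) = 0.0723 nats

No, they are not equal!

This asymmetry is why KL divergence is not a true distance metric.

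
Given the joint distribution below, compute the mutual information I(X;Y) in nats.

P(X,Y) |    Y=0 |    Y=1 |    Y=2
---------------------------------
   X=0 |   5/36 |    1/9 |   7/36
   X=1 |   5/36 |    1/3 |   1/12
0.0748 nats

Mutual information: I(X;Y) = H(X) + H(Y) - H(X,Y)

Marginals:
P(X) = (4/9, 5/9), H(X) = 0.6870 nats
P(Y) = (5/18, 4/9, 5/18), H(Y) = 1.0720 nats

Joint entropy: H(X,Y) = 1.6842 nats

I(X;Y) = 0.6870 + 1.0720 - 1.6842 = 0.0748 nats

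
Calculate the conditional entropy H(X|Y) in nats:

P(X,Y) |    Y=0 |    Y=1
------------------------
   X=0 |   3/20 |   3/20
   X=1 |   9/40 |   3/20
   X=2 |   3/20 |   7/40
1.0870 nats

Using the chain rule: H(X|Y) = H(X,Y) - H(Y)

First, compute H(X,Y) = 1.7789 nats

Marginal P(Y) = (21/40, 19/40)
H(Y) = 0.6919 nats

H(X|Y) = H(X,Y) - H(Y) = 1.7789 - 0.6919 = 1.0870 nats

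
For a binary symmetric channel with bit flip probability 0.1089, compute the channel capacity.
0.5034 bits

For a binary symmetric channel (BSC) with error probability p:
Capacity C = 1 - H(p) bits per symbol

where H(p) = -p log₂(p) - (1-p) log₂(1-p) is the binary entropy function.

H(0.1089) = 0.4966 bits
C = 1 - 0.4966 = 0.5034 bits per symbol

This means we can reliably transmit up to 0.5034 bits of information per channel use.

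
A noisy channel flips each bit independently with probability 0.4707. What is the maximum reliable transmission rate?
0.0025 bits

For a binary symmetric channel (BSC) with error probability p:
Capacity C = 1 - H(p) bits per symbol

where H(p) = -p log₂(p) - (1-p) log₂(1-p) is the binary entropy function.

H(0.4707) = 0.9975 bits
C = 1 - 0.9975 = 0.0025 bits per symbol

This means we can reliably transmit up to 0.0025 bits of information per channel use.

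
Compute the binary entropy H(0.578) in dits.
0.2957 dits

The binary entropy function is:
H(p) = -p log(p) - (1-p) log(1-p)

H(0.578) = -0.578 × log_10(0.578) - 0.422 × log_10(0.422)
H(0.578) = 0.2957 dits

Note: Binary entropy is maximized at p=0.5 (H=1 bit) and minimized at p=0 or p=1 (H=0).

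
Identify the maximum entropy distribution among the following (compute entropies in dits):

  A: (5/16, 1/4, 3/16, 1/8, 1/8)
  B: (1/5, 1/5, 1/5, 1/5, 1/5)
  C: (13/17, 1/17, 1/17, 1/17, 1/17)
B

For a discrete distribution over n outcomes, entropy is maximized by the uniform distribution.

Computing entropies:
H(A) = 0.6705 dits
H(B) = 0.6990 dits
H(C) = 0.3786 dits

The uniform distribution (where all probabilities equal 1/5) achieves the maximum entropy of log_10(5) = 0.6990 dits.

Distribution B has the highest entropy.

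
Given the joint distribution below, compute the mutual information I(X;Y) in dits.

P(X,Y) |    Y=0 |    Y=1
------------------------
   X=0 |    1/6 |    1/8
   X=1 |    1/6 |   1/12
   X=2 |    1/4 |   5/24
0.0022 dits

Mutual information: I(X;Y) = H(X) + H(Y) - H(X,Y)

Marginals:
P(X) = (7/24, 1/4, 11/24), H(X) = 0.4619 dits
P(Y) = (7/12, 5/12), H(Y) = 0.2950 dits

Joint entropy: H(X,Y) = 0.7546 dits

I(X;Y) = 0.4619 + 0.2950 - 0.7546 = 0.0022 dits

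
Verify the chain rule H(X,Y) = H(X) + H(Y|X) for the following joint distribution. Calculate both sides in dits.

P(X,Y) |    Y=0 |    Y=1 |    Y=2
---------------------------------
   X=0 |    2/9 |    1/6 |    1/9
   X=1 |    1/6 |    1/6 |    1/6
H(X,Y) = 0.7700, H(X) = 0.3010, H(Y|X) = 0.4689 (all in dits)

Chain rule: H(X,Y) = H(X) + H(Y|X)

Left side — joint entropy directly:
H(X,Y) = -Σ p(x,y) log p(x,y) = 0.7700 dits

Right side — compute H(Y|X) from the conditional distributions:
P(X) = (1/2, 1/2), so H(X) = 0.3010 dits
H(Y|X) = Σ_x P(X=x) · H(Y|X=x):
  P(Y|X=0) = (4/9, 1/3, 2/9), H(Y|X=0) = 0.4607, weight P(X=0) = 1/2
  P(Y|X=1) = (1/3, 1/3, 1/3), H(Y|X=1) = 0.4771, weight P(X=1) = 1/2
H(Y|X) = 0.4689 dits

H(X) + H(Y|X) = 0.3010 + 0.4689 = 0.7700 dits

Both sides equal 0.7700 dits. ✓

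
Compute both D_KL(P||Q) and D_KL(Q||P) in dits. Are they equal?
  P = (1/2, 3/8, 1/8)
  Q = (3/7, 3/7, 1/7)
D_KL(P||Q) = 0.0045, D_KL(Q||P) = 0.0044

KL divergence is not symmetric: D_KL(P||Q) ≠ D_KL(Q||P) in general.

D_KL(P||Q) = 0.0045 dits
D_KL(Q||P) = 0.0044 dits

No, they are not equal!

This asymmetry is why KL divergence is not a true distance metric.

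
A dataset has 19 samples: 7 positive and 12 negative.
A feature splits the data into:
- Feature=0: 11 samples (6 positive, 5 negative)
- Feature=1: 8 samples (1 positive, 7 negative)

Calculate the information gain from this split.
0.1451 bits

Information Gain = H(Y) - H(Y|Feature)

Before split:
P(positive) = 7/19 = 0.3684
H(Y) = 0.9495 bits

After split:
Feature=0: H = 0.9940 bits (weight = 11/19)
Feature=1: H = 0.5436 bits (weight = 8/19)
H(Y|Feature) = (11/19)×0.9940 + (8/19)×0.5436 = 0.8044 bits

Information Gain = 0.9495 - 0.8044 = 0.1451 bits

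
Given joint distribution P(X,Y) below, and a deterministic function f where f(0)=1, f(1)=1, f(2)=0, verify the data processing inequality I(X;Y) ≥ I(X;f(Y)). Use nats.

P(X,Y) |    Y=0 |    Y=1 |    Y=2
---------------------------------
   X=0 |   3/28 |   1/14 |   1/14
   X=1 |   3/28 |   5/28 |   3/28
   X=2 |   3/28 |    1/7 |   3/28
I(X;Y) = 0.0119, I(X;f(Y)) = 0.0003, inequality holds: 0.0119 ≥ 0.0003

Data Processing Inequality: For any Markov chain X → Y → Z, we have I(X;Y) ≥ I(X;Z).

Here Z = f(Y) is a deterministic function of Y, forming X → Y → Z.

Original I(X;Y) = 0.0119 nats

After applying f:
P(X,Z) where Z=f(Y):
- P(X,Z=0) = P(X,Y=2)
- P(X,Z=1) = P(X,Y=0) + P(X,Y=1)

I(X;Z) = I(X;f(Y)) = 0.0003 nats

Verification: 0.0119 ≥ 0.0003 ✓

Information cannot be created by processing; the function f can only lose information about X.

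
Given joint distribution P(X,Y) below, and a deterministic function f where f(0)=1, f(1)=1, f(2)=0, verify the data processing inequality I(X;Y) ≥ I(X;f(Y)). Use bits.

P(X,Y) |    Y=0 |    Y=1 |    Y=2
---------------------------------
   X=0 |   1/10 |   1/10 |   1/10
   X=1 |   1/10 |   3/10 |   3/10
I(X;Y) = 0.0323, I(X;f(Y)) = 0.0058, inequality holds: 0.0323 ≥ 0.0058

Data Processing Inequality: For any Markov chain X → Y → Z, we have I(X;Y) ≥ I(X;Z).

Here Z = f(Y) is a deterministic function of Y, forming X → Y → Z.

Original I(X;Y) = 0.0323 bits

After applying f:
P(X,Z) where Z=f(Y):
- P(X,Z=0) = P(X,Y=2)
- P(X,Z=1) = P(X,Y=0) + P(X,Y=1)

I(X;Z) = I(X;f(Y)) = 0.0058 bits

Verification: 0.0323 ≥ 0.0058 ✓

Information cannot be created by processing; the function f can only lose information about X.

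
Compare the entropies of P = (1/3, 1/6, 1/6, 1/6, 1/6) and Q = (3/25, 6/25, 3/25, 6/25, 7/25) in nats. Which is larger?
P

Computing entropies in nats:
H(P) = 1.5607
H(Q) = 1.5503

Distribution P has higher entropy.

Intuition: The distribution closer to uniform (more spread out) has higher entropy.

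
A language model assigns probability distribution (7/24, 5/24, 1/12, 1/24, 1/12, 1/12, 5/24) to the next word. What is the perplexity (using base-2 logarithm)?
5.8510

Perplexity is 2^H (or exp(H) for natural log).

First, H = -Σ p log p = 2.5487 bits
Perplexity = 2^2.5487 = 5.8510

Interpretation: The model's uncertainty is equivalent to choosing uniformly among 5.9 options.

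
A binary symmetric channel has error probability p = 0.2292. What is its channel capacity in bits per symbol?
0.2234 bits

For a binary symmetric channel (BSC) with error probability p:
Capacity C = 1 - H(p) bits per symbol

where H(p) = -p log₂(p) - (1-p) log₂(1-p) is the binary entropy function.

H(0.2292) = 0.7766 bits
C = 1 - 0.7766 = 0.2234 bits per symbol

This means we can reliably transmit up to 0.2234 bits of information per channel use.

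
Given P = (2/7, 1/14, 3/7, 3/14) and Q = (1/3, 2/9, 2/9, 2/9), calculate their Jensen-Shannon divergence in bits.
0.0547 bits

Jensen-Shannon divergence is:
JSD(P||Q) = 0.5 × D_KL(P||M) + 0.5 × D_KL(Q||M)
where M = 0.5 × (P + Q) is the mixture distribution.

M = 0.5 × (2/7, 1/14, 3/7, 3/14) + 0.5 × (1/3, 2/9, 2/9, 2/9) = (0.309524, 0.146825, 0.325397, 0.218254)

D_KL(P||M) = 0.0574 bits
D_KL(Q||M) = 0.0520 bits

JSD(P||Q) = 0.5 × 0.0574 + 0.5 × 0.0520 = 0.0547 bits

Unlike KL divergence, JSD is symmetric and bounded: 0 ≤ JSD ≤ log(2).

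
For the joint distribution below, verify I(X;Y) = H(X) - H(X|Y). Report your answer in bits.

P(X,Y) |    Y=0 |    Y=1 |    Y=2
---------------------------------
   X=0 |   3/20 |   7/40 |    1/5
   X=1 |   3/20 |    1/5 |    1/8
I(X;Y) = 0.0120 bits

Mutual information has multiple equivalent forms:
- I(X;Y) = H(X) - H(X|Y)
- I(X;Y) = H(Y) - H(Y|X)
- I(X;Y) = H(X) + H(Y) - H(X,Y)

Computing all quantities:
H(X) = 0.9982, H(Y) = 1.5787, H(X,Y) = 2.5649
H(X|Y) = 0.9862, H(Y|X) = 1.5667

Verification:
H(X) - H(X|Y) = 0.9982 - 0.9862 = 0.0120
H(Y) - H(Y|X) = 1.5787 - 1.5667 = 0.0120
H(X) + H(Y) - H(X,Y) = 0.9982 + 1.5787 - 2.5649 = 0.0120

All forms give I(X;Y) = 0.0120 bits. ✓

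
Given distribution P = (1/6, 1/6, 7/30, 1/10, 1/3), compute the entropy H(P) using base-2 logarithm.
2.2121 bits

Shannon entropy is H(X) = -Σ p(x) log p(x).

For P = (1/6, 1/6, 7/30, 1/10, 1/3):
H = -1/6 × log_2(1/6) -1/6 × log_2(1/6) -7/30 × log_2(7/30) -1/10 × log_2(1/10) -1/3 × log_2(1/3)
H = 2.2121 bits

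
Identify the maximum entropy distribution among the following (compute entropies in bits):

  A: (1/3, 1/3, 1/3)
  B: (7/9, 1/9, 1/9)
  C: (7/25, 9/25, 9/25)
A

For a discrete distribution over n outcomes, entropy is maximized by the uniform distribution.

Computing entropies:
H(A) = 1.5850 bits
H(B) = 0.9864 bits
H(C) = 1.5755 bits

The uniform distribution (where all probabilities equal 1/3) achieves the maximum entropy of log_2(3) = 1.5850 bits.

Distribution A has the highest entropy.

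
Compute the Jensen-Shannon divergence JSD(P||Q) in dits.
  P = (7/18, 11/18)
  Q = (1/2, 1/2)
0.0027 dits

Jensen-Shannon divergence is:
JSD(P||Q) = 0.5 × D_KL(P||M) + 0.5 × D_KL(Q||M)
where M = 0.5 × (P + Q) is the mixture distribution.

M = 0.5 × (7/18, 11/18) + 0.5 × (1/2, 1/2) = (4/9, 5/9)

D_KL(P||M) = 0.0027 dits
D_KL(Q||M) = 0.0027 dits

JSD(P||Q) = 0.5 × 0.0027 + 0.5 × 0.0027 = 0.0027 dits

Unlike KL divergence, JSD is symmetric and bounded: 0 ≤ JSD ≤ log(2).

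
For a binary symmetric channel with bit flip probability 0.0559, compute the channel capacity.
0.6891 bits

For a binary symmetric channel (BSC) with error probability p:
Capacity C = 1 - H(p) bits per symbol

where H(p) = -p log₂(p) - (1-p) log₂(1-p) is the binary entropy function.

H(0.0559) = 0.3109 bits
C = 1 - 0.3109 = 0.6891 bits per symbol

This means we can reliably transmit up to 0.6891 bits of information per channel use.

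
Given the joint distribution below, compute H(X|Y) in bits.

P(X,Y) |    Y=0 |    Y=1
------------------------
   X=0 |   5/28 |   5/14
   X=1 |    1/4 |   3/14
0.9653 bits

Using the chain rule: H(X|Y) = H(X,Y) - H(Y)

First, compute H(X,Y) = 1.9506 bits

Marginal P(Y) = (3/7, 4/7)
H(Y) = 0.9852 bits

H(X|Y) = H(X,Y) - H(Y) = 1.9506 - 0.9852 = 0.9653 bits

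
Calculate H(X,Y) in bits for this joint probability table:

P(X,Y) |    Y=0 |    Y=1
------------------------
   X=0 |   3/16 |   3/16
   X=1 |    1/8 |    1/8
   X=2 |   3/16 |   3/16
2.5613 bits

Joint entropy is H(X,Y) = -Σ_{x,y} p(x,y) log p(x,y).

Summing over all non-zero entries:
H(X,Y) = -[3/16·log_2(3/16) + 3/16·log_2(3/16) + 1/8·log_2(1/8) + 1/8·log_2(1/8) + 3/16·log_2(3/16) + 3/16·log_2(3/16)]
H(X,Y) = 2.5613 bits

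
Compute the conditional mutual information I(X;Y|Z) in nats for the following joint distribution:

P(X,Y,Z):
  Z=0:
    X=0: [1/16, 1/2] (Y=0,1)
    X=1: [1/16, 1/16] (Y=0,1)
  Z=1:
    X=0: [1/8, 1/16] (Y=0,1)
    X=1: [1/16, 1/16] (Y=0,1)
0.0474 nats

Conditional mutual information: I(X;Y|Z) = H(X|Z) + H(Y|Z) - H(X,Y|Z)

H(Z) = 0.6211
H(X,Z) = 1.1574 → H(X|Z) = 0.5363
H(Y,Z) = 1.1574 → H(Y|Z) = 0.5363
H(X,Y,Z) = 1.6462 → H(X,Y|Z) = 1.0251

I(X;Y|Z) = 0.5363 + 0.5363 - 1.0251 = 0.0474 nats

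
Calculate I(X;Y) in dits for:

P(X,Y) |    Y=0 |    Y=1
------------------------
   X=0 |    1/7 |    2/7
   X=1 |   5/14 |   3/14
0.0184 dits

Mutual information: I(X;Y) = H(X) + H(Y) - H(X,Y)

Marginals:
P(X) = (3/7, 4/7), H(X) = 0.2966 dits
P(Y) = (1/2, 1/2), H(Y) = 0.3010 dits

Joint entropy: H(X,Y) = 0.5792 dits

I(X;Y) = 0.2966 + 0.3010 - 0.5792 = 0.0184 dits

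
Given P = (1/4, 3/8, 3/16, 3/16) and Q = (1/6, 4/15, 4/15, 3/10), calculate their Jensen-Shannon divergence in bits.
0.0271 bits

Jensen-Shannon divergence is:
JSD(P||Q) = 0.5 × D_KL(P||M) + 0.5 × D_KL(Q||M)
where M = 0.5 × (P + Q) is the mixture distribution.

M = 0.5 × (1/4, 3/8, 3/16, 3/16) + 0.5 × (1/6, 4/15, 4/15, 3/10) = (5/24, 0.320833, 0.227083, 0.24375)

D_KL(P||M) = 0.0274 bits
D_KL(Q||M) = 0.0269 bits

JSD(P||Q) = 0.5 × 0.0274 + 0.5 × 0.0269 = 0.0271 bits

Unlike KL divergence, JSD is symmetric and bounded: 0 ≤ JSD ≤ log(2).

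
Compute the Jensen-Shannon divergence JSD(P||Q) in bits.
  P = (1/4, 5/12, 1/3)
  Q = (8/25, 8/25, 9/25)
0.0081 bits

Jensen-Shannon divergence is:
JSD(P||Q) = 0.5 × D_KL(P||M) + 0.5 × D_KL(Q||M)
where M = 0.5 × (P + Q) is the mixture distribution.

M = 0.5 × (1/4, 5/12, 1/3) + 0.5 × (8/25, 8/25, 9/25) = (0.285, 0.368333, 0.346667)

D_KL(P||M) = 0.0080 bits
D_KL(Q||M) = 0.0081 bits

JSD(P||Q) = 0.5 × 0.0080 + 0.5 × 0.0081 = 0.0081 bits

Unlike KL divergence, JSD is symmetric and bounded: 0 ≤ JSD ≤ log(2).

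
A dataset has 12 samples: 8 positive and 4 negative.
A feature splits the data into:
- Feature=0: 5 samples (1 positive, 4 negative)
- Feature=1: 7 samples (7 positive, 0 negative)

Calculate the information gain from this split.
0.6175 bits

Information Gain = H(Y) - H(Y|Feature)

Before split:
P(positive) = 8/12 = 0.6667
H(Y) = 0.9183 bits

After split:
Feature=0: H = 0.7219 bits (weight = 5/12)
Feature=1: H = 0.0000 bits (weight = 7/12)
H(Y|Feature) = (5/12)×0.7219 + (7/12)×0.0000 = 0.3008 bits

Information Gain = 0.9183 - 0.3008 = 0.6175 bits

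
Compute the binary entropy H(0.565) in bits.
0.9878 bits

The binary entropy function is:
H(p) = -p log(p) - (1-p) log(1-p)

H(0.565) = -0.565 × log_2(0.565) - 0.435 × log_2(0.435)
H(0.565) = 0.9878 bits

Note: Binary entropy is maximized at p=0.5 (H=1 bit) and minimized at p=0 or p=1 (H=0).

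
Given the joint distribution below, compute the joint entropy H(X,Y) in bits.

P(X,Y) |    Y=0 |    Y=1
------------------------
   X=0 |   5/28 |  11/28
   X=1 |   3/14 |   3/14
1.9258 bits

Joint entropy is H(X,Y) = -Σ_{x,y} p(x,y) log p(x,y).

Summing over all non-zero entries:
H(X,Y) = -[5/28·log_2(5/28) + 11/28·log_2(11/28) + 3/14·log_2(3/14) + 3/14·log_2(3/14)]
H(X,Y) = 1.9258 bits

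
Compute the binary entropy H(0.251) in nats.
0.5634 nats

The binary entropy function is:
H(p) = -p log(p) - (1-p) log(1-p)

H(0.251) = -0.251 × log_e(0.251) - 0.749 × log_e(0.749)
H(0.251) = 0.5634 nats

Note: Binary entropy is maximized at p=0.5 (H=1 bit) and minimized at p=0 or p=1 (H=0).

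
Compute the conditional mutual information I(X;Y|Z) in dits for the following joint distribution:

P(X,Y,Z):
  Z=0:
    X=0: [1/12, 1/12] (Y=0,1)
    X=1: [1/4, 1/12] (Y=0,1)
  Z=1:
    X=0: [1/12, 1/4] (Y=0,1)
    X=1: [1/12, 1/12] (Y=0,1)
0.0133 dits

Conditional mutual information: I(X;Y|Z) = H(X|Z) + H(Y|Z) - H(X,Y|Z)

H(Z) = 0.3010
H(X,Z) = 0.5775 → H(X|Z) = 0.2764
H(Y,Z) = 0.5775 → H(Y|Z) = 0.2764
H(X,Y,Z) = 0.8406 → H(X,Y|Z) = 0.5396

I(X;Y|Z) = 0.2764 + 0.2764 - 0.5396 = 0.0133 dits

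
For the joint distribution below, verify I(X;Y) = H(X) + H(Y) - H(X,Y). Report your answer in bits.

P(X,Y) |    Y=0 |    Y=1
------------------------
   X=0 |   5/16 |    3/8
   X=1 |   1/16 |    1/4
I(X;Y) = 0.0454 bits

Mutual information has multiple equivalent forms:
- I(X;Y) = H(X) - H(X|Y)
- I(X;Y) = H(Y) - H(Y|X)
- I(X;Y) = H(X) + H(Y) - H(X,Y)

Computing all quantities:
H(X) = 0.8960, H(Y) = 0.9544, H(X,Y) = 1.8050
H(X|Y) = 0.8506, H(Y|X) = 0.9090

Verification:
H(X) - H(X|Y) = 0.8960 - 0.8506 = 0.0454
H(Y) - H(Y|X) = 0.9544 - 0.9090 = 0.0454
H(X) + H(Y) - H(X,Y) = 0.8960 + 0.9544 - 1.8050 = 0.0454

All forms give I(X;Y) = 0.0454 bits. ✓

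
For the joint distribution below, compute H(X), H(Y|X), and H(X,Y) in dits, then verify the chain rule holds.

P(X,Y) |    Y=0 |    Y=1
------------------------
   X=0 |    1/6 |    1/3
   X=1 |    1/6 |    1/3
H(X,Y) = 0.5775, H(X) = 0.3010, H(Y|X) = 0.2764 (all in dits)

Chain rule: H(X,Y) = H(X) + H(Y|X)

Left side — joint entropy directly:
H(X,Y) = -Σ p(x,y) log p(x,y) = 0.5775 dits

Right side — compute H(Y|X) from the conditional distributions:
P(X) = (1/2, 1/2), so H(X) = 0.3010 dits
H(Y|X) = Σ_x P(X=x) · H(Y|X=x):
  P(Y|X=0) = (1/3, 2/3), H(Y|X=0) = 0.2764, weight P(X=0) = 1/2
  P(Y|X=1) = (1/3, 2/3), H(Y|X=1) = 0.2764, weight P(X=1) = 1/2
H(Y|X) = 0.2764 dits

H(X) + H(Y|X) = 0.3010 + 0.2764 = 0.5775 dits

Both sides equal 0.5775 dits. ✓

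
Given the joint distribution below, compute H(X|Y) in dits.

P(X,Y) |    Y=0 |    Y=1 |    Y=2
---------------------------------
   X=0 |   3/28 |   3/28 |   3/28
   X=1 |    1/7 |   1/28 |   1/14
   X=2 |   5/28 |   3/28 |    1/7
0.4577 dits

Using the chain rule: H(X|Y) = H(X,Y) - H(Y)

First, compute H(X,Y) = 0.9243 dits

Marginal P(Y) = (3/7, 1/4, 9/28)
H(Y) = 0.4667 dits

H(X|Y) = H(X,Y) - H(Y) = 0.9243 - 0.4667 = 0.4577 dits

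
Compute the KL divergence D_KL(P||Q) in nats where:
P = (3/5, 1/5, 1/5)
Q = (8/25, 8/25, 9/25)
0.1656 nats

KL divergence: D_KL(P||Q) = Σ p(x) log(p(x)/q(x))

Computing term by term:
  x=0: 3/5 × log_e[(3/5)/(8/25)] = 3/5 × 0.6286 = 0.3772
  x=1: 1/5 × log_e[(1/5)/(8/25)] = 1/5 × -0.4700 = -0.0940
  x=2: 1/5 × log_e[(1/5)/(9/25)] = 1/5 × -0.5878 = -0.1176

D_KL(P||Q) = 0.1656 nats

Note: KL divergence is always non-negative and equals 0 iff P = Q.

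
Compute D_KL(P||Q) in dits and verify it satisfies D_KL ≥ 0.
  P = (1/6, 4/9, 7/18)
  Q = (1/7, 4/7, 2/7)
0.0147 dits

KL divergence satisfies the Gibbs inequality: D_KL(P||Q) ≥ 0 for all distributions P, Q.

D_KL(P||Q) = Σ p(x) log(p(x)/q(x))
Term by term:
  x=0: 1/6 × log_10[(1/6)/(1/7)] = 0.0112
  x=1: 4/9 × log_10[(4/9)/(4/7)] = -0.0485
  x=2: 7/18 × log_10[(7/18)/(2/7)] = 0.0521
D_KL(P||Q) = 0.0147 dits

D_KL(P||Q) = 0.0147 ≥ 0 ✓

This non-negativity is a fundamental property: relative entropy cannot be negative because it measures how different Q is from P.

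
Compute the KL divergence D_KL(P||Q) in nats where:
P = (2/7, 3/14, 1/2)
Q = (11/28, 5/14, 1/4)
0.1461 nats

KL divergence: D_KL(P||Q) = Σ p(x) log(p(x)/q(x))

Computing term by term:
  x=0: 2/7 × log_e[(2/7)/(11/28)] = 2/7 × -0.3185 = -0.0910
  x=1: 3/14 × log_e[(3/14)/(5/14)] = 3/14 × -0.5108 = -0.1095
  x=2: 1/2 × log_e[(1/2)/(1/4)] = 1/2 × 0.6931 = 0.3466

D_KL(P||Q) = 0.1461 nats

Note: KL divergence is always non-negative and equals 0 iff P = Q.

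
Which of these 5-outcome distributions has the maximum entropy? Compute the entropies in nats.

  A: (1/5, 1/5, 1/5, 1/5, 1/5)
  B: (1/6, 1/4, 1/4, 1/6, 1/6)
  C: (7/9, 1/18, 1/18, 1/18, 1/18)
A

For a discrete distribution over n outcomes, entropy is maximized by the uniform distribution.

Computing entropies:
H(A) = 1.6094 nats
H(B) = 1.5890 nats
H(C) = 0.8378 nats

The uniform distribution (where all probabilities equal 1/5) achieves the maximum entropy of log_e(5) = 1.6094 nats.

Distribution A has the highest entropy.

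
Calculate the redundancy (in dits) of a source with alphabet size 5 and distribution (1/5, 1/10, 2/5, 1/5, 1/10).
0.0602 dits

Redundancy measures how far a source is from maximum entropy:
R = H_max - H(X)

Maximum entropy for 5 symbols: H_max = log_10(5) = 0.6990 dits
Actual entropy: H(X) = 0.6388 dits
Redundancy: R = 0.6990 - 0.6388 = 0.0602 dits

This redundancy represents potential for compression: the source could be compressed by 0.0602 dits per symbol.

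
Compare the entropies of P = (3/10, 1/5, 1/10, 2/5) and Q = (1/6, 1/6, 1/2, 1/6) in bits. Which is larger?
P

Computing entropies in bits:
H(P) = 1.8464
H(Q) = 1.7925

Distribution P has higher entropy.

Intuition: The distribution closer to uniform (more spread out) has higher entropy.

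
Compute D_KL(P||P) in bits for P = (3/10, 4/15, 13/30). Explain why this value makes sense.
0.0000 bits

KL divergence satisfies the Gibbs inequality: D_KL(P||Q) ≥ 0 for all distributions P, Q.

D_KL(P||Q) = Σ p(x) log(p(x)/q(x))
Each term is p(x) × log_2(p(x)/p(x)) = p(x) × log_2(1) = 0, so the sum is 0.
D_KL(P||Q) = 0.0000 bits

When P = Q, the KL divergence is exactly 0, as there is no 'divergence' between identical distributions.

This non-negativity is a fundamental property: relative entropy cannot be negative because it measures how different Q is from P.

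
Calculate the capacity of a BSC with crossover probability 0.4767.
0.0016 bits

For a binary symmetric channel (BSC) with error probability p:
Capacity C = 1 - H(p) bits per symbol

where H(p) = -p log₂(p) - (1-p) log₂(1-p) is the binary entropy function.

H(0.4767) = 0.9984 bits
C = 1 - 0.9984 = 0.0016 bits per symbol

This means we can reliably transmit up to 0.0016 bits of information per channel use.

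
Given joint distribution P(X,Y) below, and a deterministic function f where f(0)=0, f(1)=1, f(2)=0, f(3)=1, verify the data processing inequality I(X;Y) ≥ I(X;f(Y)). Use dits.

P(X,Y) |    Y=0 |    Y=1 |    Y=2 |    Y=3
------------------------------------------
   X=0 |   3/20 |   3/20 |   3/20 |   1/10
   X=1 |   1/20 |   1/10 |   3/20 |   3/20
I(X;Y) = 0.0136, I(X;f(Y)) = 0.0022, inequality holds: 0.0136 ≥ 0.0022

Data Processing Inequality: For any Markov chain X → Y → Z, we have I(X;Y) ≥ I(X;Z).

Here Z = f(Y) is a deterministic function of Y, forming X → Y → Z.

Original I(X;Y) = 0.0136 dits

After applying f:
P(X,Z) where Z=f(Y):
- P(X,Z=0) = P(X,Y=0) + P(X,Y=2)
- P(X,Z=1) = P(X,Y=1) + P(X,Y=3)

I(X;Z) = I(X;f(Y)) = 0.0022 dits

Verification: 0.0136 ≥ 0.0022 ✓

Information cannot be created by processing; the function f can only lose information about X.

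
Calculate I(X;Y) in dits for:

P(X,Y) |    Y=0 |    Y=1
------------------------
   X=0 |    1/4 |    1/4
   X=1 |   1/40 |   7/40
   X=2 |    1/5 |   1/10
0.0343 dits

Mutual information: I(X;Y) = H(X) + H(Y) - H(X,Y)

Marginals:
P(X) = (1/2, 1/5, 3/10), H(X) = 0.4472 dits
P(Y) = (19/40, 21/40), H(Y) = 0.3005 dits

Joint entropy: H(X,Y) = 0.7133 dits

I(X;Y) = 0.4472 + 0.3005 - 0.7133 = 0.0343 dits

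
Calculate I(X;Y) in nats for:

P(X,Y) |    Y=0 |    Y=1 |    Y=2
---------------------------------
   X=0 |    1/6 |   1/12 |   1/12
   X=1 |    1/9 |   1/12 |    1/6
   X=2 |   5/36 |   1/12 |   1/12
0.0229 nats

Mutual information: I(X;Y) = H(X) + H(Y) - H(X,Y)

Marginals:
P(X) = (1/3, 13/36, 11/36), H(X) = 1.0963 nats
P(Y) = (5/12, 1/4, 1/3), H(Y) = 1.0776 nats

Joint entropy: H(X,Y) = 2.1509 nats

I(X;Y) = 1.0963 + 1.0776 - 2.1509 = 0.0229 nats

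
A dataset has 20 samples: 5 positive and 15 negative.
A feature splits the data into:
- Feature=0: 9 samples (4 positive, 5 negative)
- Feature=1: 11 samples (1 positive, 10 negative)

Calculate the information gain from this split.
0.1236 bits

Information Gain = H(Y) - H(Y|Feature)

Before split:
P(positive) = 5/20 = 0.2500
H(Y) = 0.8113 bits

After split:
Feature=0: H = 0.9911 bits (weight = 9/20)
Feature=1: H = 0.4395 bits (weight = 11/20)
H(Y|Feature) = (9/20)×0.9911 + (11/20)×0.4395 = 0.6877 bits

Information Gain = 0.8113 - 0.6877 = 0.1236 bits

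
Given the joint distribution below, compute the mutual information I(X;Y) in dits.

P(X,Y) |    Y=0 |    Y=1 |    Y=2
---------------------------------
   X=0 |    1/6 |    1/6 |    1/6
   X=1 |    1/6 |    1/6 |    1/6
0.0000 dits

Mutual information: I(X;Y) = H(X) + H(Y) - H(X,Y)

Marginals:
P(X) = (1/2, 1/2), H(X) = 0.3010 dits
P(Y) = (1/3, 1/3, 1/3), H(Y) = 0.4771 dits

Joint entropy: H(X,Y) = 0.7782 dits

I(X;Y) = 0.3010 + 0.4771 - 0.7782 = 0.0000 dits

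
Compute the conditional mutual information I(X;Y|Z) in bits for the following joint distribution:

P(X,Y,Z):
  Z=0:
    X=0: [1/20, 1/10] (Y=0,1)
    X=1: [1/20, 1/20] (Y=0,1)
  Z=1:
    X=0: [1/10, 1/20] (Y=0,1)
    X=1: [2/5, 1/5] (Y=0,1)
0.0050 bits

Conditional mutual information: I(X;Y|Z) = H(X|Z) + H(Y|Z) - H(X,Y|Z)

H(Z) = 0.8113
H(X,Z) = 1.5955 → H(X|Z) = 0.7842
H(Y,Z) = 1.7427 → H(Y|Z) = 0.9315
H(X,Y,Z) = 2.5219 → H(X,Y|Z) = 1.7106

I(X;Y|Z) = 0.7842 + 0.9315 - 1.7106 = 0.0050 bits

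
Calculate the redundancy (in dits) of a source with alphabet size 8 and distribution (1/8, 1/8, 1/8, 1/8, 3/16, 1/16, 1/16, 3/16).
0.0284 dits

Redundancy measures how far a source is from maximum entropy:
R = H_max - H(X)

Maximum entropy for 8 symbols: H_max = log_10(8) = 0.9031 dits
Actual entropy: H(X) = 0.8747 dits
Redundancy: R = 0.9031 - 0.8747 = 0.0284 dits

This redundancy represents potential for compression: the source could be compressed by 0.0284 dits per symbol.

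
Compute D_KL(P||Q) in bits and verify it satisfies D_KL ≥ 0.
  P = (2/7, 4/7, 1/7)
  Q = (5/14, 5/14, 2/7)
0.1526 bits

KL divergence satisfies the Gibbs inequality: D_KL(P||Q) ≥ 0 for all distributions P, Q.

D_KL(P||Q) = Σ p(x) log(p(x)/q(x))
Term by term:
  x=0: 2/7 × log_2[(2/7)/(5/14)] = -0.0920
  x=1: 4/7 × log_2[(4/7)/(5/14)] = 0.3875
  x=2: 1/7 × log_2[(1/7)/(2/7)] = -0.1429
D_KL(P||Q) = 0.1526 bits

D_KL(P||Q) = 0.1526 ≥ 0 ✓

This non-negativity is a fundamental property: relative entropy cannot be negative because it measures how different Q is from P.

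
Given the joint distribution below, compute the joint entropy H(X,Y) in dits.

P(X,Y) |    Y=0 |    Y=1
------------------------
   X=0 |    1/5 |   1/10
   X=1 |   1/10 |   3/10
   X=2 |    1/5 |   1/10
0.7365 dits

Joint entropy is H(X,Y) = -Σ_{x,y} p(x,y) log p(x,y).

Summing over all non-zero entries:
H(X,Y) = -[1/5·log_10(1/5) + 1/10·log_10(1/10) + 1/10·log_10(1/10) + 3/10·log_10(3/10) + 1/5·log_10(1/5) + 1/10·log_10(1/10)]
H(X,Y) = 0.7365 dits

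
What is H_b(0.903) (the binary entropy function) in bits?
0.4594 bits

The binary entropy function is:
H(p) = -p log(p) - (1-p) log(1-p)

H(0.903) = -0.903 × log_2(0.903) - 0.097 × log_2(0.097)
H(0.903) = 0.4594 bits

Note: Binary entropy is maximized at p=0.5 (H=1 bit) and minimized at p=0 or p=1 (H=0).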